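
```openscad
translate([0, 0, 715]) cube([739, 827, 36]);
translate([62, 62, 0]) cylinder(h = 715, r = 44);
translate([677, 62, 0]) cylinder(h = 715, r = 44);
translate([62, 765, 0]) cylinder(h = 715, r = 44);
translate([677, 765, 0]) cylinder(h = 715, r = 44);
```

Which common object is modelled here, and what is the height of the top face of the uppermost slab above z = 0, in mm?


A table. The table height is 751 mm.

A 739×827×36 slab sits at z = 715 on four Ø88 mm round legs — a table. The top surface is at 715 + 36 = 751 mm.


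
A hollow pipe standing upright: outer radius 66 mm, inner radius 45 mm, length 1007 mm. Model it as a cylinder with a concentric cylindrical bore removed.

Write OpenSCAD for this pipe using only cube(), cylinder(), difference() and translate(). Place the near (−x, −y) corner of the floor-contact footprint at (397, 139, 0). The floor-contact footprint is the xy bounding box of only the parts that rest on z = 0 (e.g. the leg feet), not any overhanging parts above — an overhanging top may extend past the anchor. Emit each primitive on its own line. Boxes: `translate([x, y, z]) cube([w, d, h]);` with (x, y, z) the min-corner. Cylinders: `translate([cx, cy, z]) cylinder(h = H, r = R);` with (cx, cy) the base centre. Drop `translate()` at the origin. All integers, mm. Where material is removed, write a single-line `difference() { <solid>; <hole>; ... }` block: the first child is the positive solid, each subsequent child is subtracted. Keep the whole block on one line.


difference() { translate([463, 205, 0]) cylinder(h = 1007, r = 66); translate([463, 205, 0]) cylinder(h = 1007, r = 45); }


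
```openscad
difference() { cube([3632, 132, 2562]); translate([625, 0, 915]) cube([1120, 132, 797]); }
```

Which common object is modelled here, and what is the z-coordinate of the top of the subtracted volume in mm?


A wall with a window opening. The window head height is 1712 mm.

A wall with a rectangular opening subtracted — a window. Sill at z = 915, opening 797 mm tall, so the head is at 915 + 797 = 1712 mm.


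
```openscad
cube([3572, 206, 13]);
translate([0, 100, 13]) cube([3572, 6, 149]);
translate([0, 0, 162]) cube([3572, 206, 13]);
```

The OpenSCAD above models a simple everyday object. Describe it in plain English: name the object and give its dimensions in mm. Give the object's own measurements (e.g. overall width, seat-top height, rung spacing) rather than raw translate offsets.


An I-beam lying along x, 3572 mm long. Overall section height 175 mm. Two flanges 206 mm wide (y) and 13 mm thick, one on the floor and one at the top; a web 6 mm thick runs between them, centred on the flange width.


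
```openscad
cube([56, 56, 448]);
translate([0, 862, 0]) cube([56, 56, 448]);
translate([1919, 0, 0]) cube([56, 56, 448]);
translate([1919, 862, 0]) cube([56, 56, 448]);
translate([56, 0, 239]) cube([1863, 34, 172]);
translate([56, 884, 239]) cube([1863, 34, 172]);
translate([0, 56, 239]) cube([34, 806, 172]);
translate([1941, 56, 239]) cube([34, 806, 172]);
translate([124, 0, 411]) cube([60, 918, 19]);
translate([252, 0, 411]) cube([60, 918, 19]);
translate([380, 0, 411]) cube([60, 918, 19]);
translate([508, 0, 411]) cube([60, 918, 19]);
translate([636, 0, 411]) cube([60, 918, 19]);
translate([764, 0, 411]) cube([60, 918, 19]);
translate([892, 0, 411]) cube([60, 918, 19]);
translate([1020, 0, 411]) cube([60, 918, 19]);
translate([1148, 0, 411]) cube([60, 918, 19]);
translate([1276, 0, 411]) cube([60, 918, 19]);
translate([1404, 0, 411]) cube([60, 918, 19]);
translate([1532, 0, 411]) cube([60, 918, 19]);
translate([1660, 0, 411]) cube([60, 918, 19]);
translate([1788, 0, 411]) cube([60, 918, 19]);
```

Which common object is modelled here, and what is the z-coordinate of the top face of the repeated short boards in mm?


A bed frame. The slat-top height is 430 mm.

Four posts, four rails, and a row of slats — a bed frame. Slats sit on the rails at z = 239 + 172 = 411; with slat thickness 19, the top is 430 mm.


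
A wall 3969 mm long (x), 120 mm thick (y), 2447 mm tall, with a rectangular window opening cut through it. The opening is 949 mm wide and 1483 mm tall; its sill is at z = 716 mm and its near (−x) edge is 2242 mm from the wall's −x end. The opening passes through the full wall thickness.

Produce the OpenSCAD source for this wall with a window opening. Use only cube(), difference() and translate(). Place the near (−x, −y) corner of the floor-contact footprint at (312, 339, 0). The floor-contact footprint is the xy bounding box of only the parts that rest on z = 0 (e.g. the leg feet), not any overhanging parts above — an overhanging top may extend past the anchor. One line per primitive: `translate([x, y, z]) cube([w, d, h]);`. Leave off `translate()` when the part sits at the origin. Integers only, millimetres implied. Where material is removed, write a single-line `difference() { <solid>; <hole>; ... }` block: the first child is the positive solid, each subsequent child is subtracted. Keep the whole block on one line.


difference() { translate([312, 339, 0]) cube([3969, 120, 2447]); translate([2554, 339, 716]) cube([949, 120, 1483]); }


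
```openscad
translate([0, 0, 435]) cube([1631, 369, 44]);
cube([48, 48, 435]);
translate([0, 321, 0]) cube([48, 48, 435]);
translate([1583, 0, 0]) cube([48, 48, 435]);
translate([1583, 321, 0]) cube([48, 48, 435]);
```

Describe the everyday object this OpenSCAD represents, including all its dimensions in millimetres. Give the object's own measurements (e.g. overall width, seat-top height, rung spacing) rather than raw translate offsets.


A long wooden bench with a 1631 mm (x) × 369 mm (y) seat, 44 mm thick, its top surface 479 mm above the floor. Four 48 mm square legs at the seat corners, flush with the edges, run from z = 0 to the seat underside.


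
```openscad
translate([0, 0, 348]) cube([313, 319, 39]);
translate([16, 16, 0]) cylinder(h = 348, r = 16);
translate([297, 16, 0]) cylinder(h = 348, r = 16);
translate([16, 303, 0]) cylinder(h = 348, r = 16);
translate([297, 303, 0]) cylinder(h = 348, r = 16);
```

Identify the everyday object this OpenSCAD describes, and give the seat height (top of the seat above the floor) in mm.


A stool. The seat height is 387 mm.

A 313×319×39 slab at z = 348 on four corner cylinders — a stool. The seat top is 348 + 39 = 387 mm.


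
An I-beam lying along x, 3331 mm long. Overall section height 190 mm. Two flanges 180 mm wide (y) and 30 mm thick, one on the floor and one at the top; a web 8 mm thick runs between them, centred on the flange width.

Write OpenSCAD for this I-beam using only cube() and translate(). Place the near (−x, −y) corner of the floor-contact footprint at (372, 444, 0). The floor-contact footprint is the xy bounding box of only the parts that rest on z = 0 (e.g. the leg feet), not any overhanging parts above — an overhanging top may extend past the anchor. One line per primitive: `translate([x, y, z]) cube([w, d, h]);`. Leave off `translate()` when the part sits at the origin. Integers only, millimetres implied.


translate([372, 444, 0]) cube([3331, 180, 30]);
translate([372, 530, 30]) cube([3331, 8, 130]);
translate([372, 444, 160]) cube([3331, 180, 30]);


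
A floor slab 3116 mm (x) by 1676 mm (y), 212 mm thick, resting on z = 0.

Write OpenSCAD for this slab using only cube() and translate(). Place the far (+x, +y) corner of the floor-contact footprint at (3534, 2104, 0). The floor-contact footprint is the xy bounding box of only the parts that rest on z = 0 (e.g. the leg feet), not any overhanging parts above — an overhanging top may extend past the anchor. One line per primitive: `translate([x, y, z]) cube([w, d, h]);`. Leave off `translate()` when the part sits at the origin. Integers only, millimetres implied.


translate([418, 428, 0]) cube([3116, 1676, 212]);


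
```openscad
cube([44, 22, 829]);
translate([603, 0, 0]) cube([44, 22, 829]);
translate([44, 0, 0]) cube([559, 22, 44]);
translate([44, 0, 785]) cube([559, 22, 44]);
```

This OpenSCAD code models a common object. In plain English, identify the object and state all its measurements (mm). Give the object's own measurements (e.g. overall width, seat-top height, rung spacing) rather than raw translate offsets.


A rectangular picture frame lying in the x–z plane (depth along y). The opening is 559 mm wide (x) by 741 mm tall (z), surrounded by a border 44 mm wide on all four sides. The frame is 22 mm deep and is made of two full-height vertical stiles with two horizontal rails fitted between them.


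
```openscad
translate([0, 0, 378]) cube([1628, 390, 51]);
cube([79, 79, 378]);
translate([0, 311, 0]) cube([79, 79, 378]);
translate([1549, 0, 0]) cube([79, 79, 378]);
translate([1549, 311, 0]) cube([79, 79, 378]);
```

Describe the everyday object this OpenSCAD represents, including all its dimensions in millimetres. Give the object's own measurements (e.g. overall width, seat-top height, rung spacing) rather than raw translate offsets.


A bench: a 1628×390 mm seat slab, 51 mm thick, top at z = 429 mm, on four 79×79 mm square legs flush with the seat corners and standing on z = 0.


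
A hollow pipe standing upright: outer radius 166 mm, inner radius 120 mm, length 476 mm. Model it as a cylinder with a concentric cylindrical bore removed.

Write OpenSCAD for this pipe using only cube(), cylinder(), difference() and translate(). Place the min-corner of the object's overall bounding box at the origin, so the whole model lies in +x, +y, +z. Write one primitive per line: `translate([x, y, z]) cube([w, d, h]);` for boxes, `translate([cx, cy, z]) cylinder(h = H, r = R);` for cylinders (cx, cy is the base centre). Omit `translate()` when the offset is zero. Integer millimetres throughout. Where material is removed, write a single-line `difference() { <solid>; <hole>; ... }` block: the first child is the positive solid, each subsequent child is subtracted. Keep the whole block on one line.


difference() { translate([166, 166, 0]) cylinder(h = 476, r = 166); translate([166, 166, 0]) cylinder(h = 476, r = 120); }


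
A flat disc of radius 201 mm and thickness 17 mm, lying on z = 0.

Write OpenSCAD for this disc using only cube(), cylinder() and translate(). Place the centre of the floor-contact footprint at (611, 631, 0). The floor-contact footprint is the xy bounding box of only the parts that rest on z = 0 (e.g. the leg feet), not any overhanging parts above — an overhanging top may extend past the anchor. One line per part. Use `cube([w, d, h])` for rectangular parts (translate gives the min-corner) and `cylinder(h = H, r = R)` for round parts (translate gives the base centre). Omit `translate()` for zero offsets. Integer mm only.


translate([611, 631, 0]) cylinder(h = 17, r = 201);


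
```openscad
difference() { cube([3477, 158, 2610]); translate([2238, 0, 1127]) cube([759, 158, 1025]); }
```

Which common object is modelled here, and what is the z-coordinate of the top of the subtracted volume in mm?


A wall with a window opening. The window head height is 2152 mm.

A wall with a rectangular opening subtracted — a window. Sill at z = 1127, opening 1025 mm tall, so the head is at 1127 + 1025 = 2152 mm.


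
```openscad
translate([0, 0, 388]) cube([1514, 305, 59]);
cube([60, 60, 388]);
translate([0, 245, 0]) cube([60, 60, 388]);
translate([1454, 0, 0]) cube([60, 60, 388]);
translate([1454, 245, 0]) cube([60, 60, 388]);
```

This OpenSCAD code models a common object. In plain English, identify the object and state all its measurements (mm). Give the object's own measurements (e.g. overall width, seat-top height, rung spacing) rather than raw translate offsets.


A long wooden bench with a 1514 mm (x) × 305 mm (y) seat, 59 mm thick, its top surface 447 mm above the floor. Four 60 mm square legs at the seat corners, flush with the edges, run from z = 0 to the seat underside.


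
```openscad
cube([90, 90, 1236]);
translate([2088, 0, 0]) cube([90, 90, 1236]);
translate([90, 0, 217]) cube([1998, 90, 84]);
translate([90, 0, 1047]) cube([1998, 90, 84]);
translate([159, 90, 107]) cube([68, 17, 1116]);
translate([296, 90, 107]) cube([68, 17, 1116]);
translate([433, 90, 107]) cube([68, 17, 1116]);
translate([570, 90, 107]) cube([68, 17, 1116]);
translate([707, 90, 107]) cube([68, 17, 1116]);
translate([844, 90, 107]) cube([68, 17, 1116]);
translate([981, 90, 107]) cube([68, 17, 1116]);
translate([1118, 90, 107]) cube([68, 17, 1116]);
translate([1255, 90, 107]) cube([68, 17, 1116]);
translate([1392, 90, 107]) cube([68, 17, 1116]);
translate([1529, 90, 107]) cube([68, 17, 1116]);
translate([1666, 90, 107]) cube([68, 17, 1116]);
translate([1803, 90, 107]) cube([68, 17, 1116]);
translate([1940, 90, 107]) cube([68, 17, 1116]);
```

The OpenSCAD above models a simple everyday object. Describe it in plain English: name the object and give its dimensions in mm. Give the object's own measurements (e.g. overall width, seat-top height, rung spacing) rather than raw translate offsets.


A fence section. Two 90×90 mm posts, 1236 mm tall, stand on the floor with a clear span of 1998 mm between their inner faces. Two horizontal rails of 90×84 mm section span the gap between the posts with their undersides at z = 217 mm and z = 1047 mm, flush with the posts' −y face. 14 pickets, each 68 mm wide, 17 mm thick and 1116 mm tall, are fixed to the +y face of the rails with their bottoms at z = 107 mm, spaced across the span with a 69 mm gap after the −x post and between neighbouring pickets, with 80 mm left before the +x post.


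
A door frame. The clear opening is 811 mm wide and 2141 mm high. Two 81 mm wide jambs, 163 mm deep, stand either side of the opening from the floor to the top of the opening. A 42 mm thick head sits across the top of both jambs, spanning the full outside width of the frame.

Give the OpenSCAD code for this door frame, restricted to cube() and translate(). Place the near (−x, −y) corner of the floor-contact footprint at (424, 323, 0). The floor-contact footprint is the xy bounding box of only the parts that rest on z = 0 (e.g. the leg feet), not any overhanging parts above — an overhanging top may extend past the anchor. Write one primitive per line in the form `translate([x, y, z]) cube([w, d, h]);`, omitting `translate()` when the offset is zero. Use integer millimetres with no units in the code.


translate([424, 323, 0]) cube([81, 163, 2141]);
translate([1316, 323, 0]) cube([81, 163, 2141]);
translate([424, 323, 2141]) cube([973, 163, 42]);


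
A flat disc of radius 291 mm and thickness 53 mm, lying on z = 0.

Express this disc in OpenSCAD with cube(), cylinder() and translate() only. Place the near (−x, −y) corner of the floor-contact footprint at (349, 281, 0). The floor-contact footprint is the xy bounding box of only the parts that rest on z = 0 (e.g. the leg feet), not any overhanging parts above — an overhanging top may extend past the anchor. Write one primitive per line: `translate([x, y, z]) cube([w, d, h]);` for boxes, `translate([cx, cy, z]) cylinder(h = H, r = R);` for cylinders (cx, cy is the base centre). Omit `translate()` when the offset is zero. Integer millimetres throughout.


translate([640, 572, 0]) cylinder(h = 53, r = 291);


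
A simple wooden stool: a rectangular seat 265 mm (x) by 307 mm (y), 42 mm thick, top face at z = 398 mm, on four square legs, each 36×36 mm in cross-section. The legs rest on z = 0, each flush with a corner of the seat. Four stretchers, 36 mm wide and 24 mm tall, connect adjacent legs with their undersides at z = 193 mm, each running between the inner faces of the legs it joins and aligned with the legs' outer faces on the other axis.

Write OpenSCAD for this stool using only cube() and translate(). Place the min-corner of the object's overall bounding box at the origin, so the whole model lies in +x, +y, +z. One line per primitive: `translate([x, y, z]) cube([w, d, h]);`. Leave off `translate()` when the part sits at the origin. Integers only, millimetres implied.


// leg_h = 398 - 42 = 356
// stretcher span = 265 - 2*36 = 193
translate([0, 0, 356]) cube([265, 307, 42]);
cube([36, 36, 356]);
translate([229, 0, 0]) cube([36, 36, 356]);
translate([0, 271, 0]) cube([36, 36, 356]);
translate([229, 271, 0]) cube([36, 36, 356]);
translate([36, 0, 193]) cube([193, 36, 24]);
translate([36, 271, 193]) cube([193, 36, 24]);
translate([0, 36, 193]) cube([36, 235, 24]);
translate([229, 36, 193]) cube([36, 235, 24]);


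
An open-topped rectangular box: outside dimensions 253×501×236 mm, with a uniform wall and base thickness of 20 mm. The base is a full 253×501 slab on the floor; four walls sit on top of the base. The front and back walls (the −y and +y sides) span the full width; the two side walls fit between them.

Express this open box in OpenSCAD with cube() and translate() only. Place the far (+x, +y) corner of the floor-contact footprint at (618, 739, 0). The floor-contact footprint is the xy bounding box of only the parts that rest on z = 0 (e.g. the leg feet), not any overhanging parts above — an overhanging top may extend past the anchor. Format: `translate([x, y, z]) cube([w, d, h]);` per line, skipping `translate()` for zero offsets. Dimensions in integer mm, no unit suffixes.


translate([365, 238, 0]) cube([253, 501, 20]);
translate([365, 238, 20]) cube([253, 20, 216]);
translate([365, 719, 20]) cube([253, 20, 216]);
translate([365, 258, 20]) cube([20, 461, 216]);
translate([598, 258, 20]) cube([20, 461, 216]);


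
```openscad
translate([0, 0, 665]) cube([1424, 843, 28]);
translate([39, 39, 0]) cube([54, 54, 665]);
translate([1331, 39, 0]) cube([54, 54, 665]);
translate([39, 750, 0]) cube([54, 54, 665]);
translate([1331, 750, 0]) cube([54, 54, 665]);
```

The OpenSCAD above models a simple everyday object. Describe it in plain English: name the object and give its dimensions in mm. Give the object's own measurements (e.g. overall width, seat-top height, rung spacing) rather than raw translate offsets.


A rectangular dining table. The top is 1424×843×28 mm with its upper surface at z = 693 mm. It stands on four 54×54 mm square legs, each inset 39 mm from the nearest pair of top edges, running from the floor to the underside of the top.


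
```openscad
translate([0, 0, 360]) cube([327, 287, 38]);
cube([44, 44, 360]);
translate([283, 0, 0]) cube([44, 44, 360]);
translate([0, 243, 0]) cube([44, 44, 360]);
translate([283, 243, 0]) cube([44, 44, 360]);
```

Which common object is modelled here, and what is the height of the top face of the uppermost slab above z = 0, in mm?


A stool. The seat height is 398 mm.

A 327×287×38 slab at z = 360 on four corner posts — a stool. The seat top is 360 + 38 = 398 mm.


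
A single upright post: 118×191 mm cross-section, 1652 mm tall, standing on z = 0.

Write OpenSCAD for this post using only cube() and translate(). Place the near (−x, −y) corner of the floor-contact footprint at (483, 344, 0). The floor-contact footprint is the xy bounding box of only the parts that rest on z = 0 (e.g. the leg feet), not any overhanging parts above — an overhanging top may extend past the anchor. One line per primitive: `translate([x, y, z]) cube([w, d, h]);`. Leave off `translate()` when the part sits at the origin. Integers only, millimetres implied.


translate([483, 344, 0]) cube([118, 191, 1652]);


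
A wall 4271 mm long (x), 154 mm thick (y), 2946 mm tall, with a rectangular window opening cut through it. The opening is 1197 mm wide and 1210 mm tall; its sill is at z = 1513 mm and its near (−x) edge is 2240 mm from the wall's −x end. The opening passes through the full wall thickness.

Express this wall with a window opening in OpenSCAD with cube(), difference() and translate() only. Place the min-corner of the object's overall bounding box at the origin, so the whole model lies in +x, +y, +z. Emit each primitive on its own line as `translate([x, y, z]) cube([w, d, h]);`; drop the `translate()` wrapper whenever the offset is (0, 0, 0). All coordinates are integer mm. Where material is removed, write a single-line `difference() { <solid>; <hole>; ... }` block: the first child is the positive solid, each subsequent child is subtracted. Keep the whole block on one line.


difference() { cube([4271, 154, 2946]); translate([2240, 0, 1513]) cube([1197, 154, 1210]); }


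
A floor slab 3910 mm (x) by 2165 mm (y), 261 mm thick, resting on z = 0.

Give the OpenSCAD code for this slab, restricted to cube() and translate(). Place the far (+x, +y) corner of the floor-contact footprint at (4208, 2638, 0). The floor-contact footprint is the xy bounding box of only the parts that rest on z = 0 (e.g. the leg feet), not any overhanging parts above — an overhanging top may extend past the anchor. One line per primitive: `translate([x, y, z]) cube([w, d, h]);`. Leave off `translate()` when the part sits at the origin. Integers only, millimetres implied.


translate([298, 473, 0]) cube([3910, 2165, 261]);


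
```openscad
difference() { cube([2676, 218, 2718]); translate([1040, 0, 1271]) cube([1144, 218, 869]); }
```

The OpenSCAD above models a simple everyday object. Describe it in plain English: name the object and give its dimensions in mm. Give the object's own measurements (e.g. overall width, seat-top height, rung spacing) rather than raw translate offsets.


A wall 2676 mm long (x), 218 mm thick (y), 2718 mm tall, with a rectangular window opening cut through it. The opening is 1144 mm wide and 869 mm tall; its sill is at z = 1271 mm and its near (−x) edge is 1040 mm from the wall's −x end. The opening passes through the full wall thickness.


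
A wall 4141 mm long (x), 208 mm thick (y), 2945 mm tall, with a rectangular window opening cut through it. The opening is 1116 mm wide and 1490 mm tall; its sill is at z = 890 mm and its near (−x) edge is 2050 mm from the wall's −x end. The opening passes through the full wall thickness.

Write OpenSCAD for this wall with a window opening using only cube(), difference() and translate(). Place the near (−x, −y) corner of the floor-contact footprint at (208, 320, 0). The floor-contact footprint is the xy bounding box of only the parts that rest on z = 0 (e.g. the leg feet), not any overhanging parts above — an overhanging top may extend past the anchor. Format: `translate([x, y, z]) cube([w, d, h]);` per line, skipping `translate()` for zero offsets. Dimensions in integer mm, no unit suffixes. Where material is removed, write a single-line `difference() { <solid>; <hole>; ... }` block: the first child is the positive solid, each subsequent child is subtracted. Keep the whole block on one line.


difference() { translate([208, 320, 0]) cube([4141, 208, 2945]); translate([2258, 320, 890]) cube([1116, 208, 1490]); }


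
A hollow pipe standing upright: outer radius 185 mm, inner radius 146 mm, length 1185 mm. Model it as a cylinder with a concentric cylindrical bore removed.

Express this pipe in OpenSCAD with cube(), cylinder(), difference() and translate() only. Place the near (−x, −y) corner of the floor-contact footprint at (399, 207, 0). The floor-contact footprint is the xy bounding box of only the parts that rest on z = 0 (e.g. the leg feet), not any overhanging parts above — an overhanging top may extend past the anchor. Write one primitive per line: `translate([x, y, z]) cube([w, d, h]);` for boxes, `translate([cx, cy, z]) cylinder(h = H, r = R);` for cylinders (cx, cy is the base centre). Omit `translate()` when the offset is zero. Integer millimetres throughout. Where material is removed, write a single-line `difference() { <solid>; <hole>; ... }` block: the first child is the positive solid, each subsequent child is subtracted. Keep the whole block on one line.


difference() { translate([584, 392, 0]) cylinder(h = 1185, r = 185); translate([584, 392, 0]) cylinder(h = 1185, r = 146); }


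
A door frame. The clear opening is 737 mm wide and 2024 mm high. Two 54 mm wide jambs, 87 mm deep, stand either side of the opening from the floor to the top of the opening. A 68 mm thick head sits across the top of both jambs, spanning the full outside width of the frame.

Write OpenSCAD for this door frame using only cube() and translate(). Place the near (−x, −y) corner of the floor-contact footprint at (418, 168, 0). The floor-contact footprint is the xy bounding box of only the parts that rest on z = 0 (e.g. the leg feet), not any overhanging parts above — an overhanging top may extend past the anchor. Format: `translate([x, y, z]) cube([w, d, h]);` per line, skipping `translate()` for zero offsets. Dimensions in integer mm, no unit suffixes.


translate([418, 168, 0]) cube([54, 87, 2024]);
translate([1209, 168, 0]) cube([54, 87, 2024]);
translate([418, 168, 2024]) cube([845, 87, 68]);


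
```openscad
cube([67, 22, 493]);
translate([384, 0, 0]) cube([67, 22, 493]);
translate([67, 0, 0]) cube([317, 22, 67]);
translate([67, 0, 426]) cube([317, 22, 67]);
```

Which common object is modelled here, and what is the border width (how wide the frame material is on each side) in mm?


A picture frame. The border width is 67 mm.

Four thin pieces enclosing a rectangular opening — a picture frame. The two full-height stiles are 493 mm tall; the top rail sits at z = 426 and is 67 mm tall, so the border above the opening is 493 − 426 = 67 mm, matching the stile x-width.


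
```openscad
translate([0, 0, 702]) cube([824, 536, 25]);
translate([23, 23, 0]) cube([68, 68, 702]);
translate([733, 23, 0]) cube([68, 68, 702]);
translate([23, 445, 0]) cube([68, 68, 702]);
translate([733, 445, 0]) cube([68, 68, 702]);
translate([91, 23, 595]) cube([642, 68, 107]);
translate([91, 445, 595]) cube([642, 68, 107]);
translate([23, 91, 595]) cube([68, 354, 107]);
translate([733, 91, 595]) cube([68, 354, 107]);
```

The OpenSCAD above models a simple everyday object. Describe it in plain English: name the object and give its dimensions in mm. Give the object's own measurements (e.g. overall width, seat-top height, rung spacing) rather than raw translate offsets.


A rectangular dining table. The top is 824×536×25 mm with its upper surface at z = 727 mm. It stands on four 68×68 mm square legs, each inset 23 mm from the nearest pair of top edges, running from the floor to the underside of the top. Four apron rails, 68 mm thick and 107 mm tall, run between adjacent legs with their top edges flush with the underside of the top and their outer faces flush with the legs' outer faces.


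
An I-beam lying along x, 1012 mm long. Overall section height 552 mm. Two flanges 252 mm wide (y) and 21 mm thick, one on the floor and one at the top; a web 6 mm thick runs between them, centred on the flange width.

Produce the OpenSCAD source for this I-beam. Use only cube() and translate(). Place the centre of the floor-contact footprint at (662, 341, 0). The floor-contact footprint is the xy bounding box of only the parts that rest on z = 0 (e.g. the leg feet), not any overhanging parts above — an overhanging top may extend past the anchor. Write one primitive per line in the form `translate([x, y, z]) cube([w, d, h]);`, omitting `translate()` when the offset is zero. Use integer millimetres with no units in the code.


translate([156, 215, 0]) cube([1012, 252, 21]);
translate([156, 338, 21]) cube([1012, 6, 510]);
translate([156, 215, 531]) cube([1012, 252, 21]);


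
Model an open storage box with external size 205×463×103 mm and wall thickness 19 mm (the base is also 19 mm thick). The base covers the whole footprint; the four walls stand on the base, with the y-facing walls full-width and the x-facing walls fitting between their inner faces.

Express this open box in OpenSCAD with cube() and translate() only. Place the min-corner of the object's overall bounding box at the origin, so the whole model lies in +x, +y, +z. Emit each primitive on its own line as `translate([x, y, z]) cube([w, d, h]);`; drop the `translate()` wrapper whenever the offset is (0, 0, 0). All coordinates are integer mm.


cube([205, 463, 19]);
translate([0, 0, 19]) cube([205, 19, 84]);
translate([0, 444, 19]) cube([205, 19, 84]);
translate([0, 19, 19]) cube([19, 425, 84]);
translate([186, 19, 19]) cube([19, 425, 84]);


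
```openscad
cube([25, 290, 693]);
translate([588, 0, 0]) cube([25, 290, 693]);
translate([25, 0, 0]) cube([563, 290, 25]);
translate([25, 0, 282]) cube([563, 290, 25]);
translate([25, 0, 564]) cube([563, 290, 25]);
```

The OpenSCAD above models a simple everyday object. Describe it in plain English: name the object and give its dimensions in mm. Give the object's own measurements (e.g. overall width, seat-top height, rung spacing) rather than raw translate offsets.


An open bookshelf. Two side panels, each 25 mm thick, 290 mm deep and 693 mm tall, stand 613 mm apart (outside-to-outside). Between them sit 3 shelves, each 25 mm thick and 290 mm deep, spanning the full gap between the sides. The bottom shelf rests on the floor (its underside at z = 0) and the clear gap between one shelf's top and the next shelf's underside is 257 mm.


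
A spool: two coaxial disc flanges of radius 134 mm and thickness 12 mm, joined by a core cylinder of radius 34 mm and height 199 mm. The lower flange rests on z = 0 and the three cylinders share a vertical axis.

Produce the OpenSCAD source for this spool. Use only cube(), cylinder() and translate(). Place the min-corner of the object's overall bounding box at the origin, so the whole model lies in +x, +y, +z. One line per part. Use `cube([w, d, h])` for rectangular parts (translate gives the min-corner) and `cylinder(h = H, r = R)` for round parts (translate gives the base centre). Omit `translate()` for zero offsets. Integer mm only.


translate([134, 134, 0]) cylinder(h = 12, r = 134);
translate([134, 134, 12]) cylinder(h = 199, r = 34);
translate([134, 134, 211]) cylinder(h = 12, r = 134);


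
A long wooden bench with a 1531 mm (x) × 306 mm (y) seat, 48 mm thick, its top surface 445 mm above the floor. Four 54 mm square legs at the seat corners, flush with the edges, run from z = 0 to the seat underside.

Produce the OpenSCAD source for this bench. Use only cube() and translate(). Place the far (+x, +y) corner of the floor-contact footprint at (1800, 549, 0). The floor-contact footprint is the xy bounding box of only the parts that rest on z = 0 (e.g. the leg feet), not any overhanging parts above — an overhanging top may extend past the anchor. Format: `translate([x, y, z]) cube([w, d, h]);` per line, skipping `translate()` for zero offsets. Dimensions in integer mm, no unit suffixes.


// leg_h = 445 − 48 = 397
translate([269, 243, 397]) cube([1531, 306, 48]);
translate([269, 243, 0]) cube([54, 54, 397]);
translate([269, 495, 0]) cube([54, 54, 397]);
translate([1746, 243, 0]) cube([54, 54, 397]);
translate([1746, 495, 0]) cube([54, 54, 397]);


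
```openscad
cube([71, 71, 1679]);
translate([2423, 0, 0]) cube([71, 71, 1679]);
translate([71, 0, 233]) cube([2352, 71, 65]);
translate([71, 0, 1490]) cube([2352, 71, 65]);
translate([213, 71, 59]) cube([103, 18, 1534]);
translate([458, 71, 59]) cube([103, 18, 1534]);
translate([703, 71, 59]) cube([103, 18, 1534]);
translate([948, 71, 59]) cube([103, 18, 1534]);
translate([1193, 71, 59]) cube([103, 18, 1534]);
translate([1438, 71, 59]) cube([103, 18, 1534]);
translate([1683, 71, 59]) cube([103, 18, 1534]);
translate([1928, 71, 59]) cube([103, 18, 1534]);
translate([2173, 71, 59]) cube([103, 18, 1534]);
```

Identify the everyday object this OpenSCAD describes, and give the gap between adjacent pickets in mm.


A fence section. The picket gap is 142 mm.

Two posts, two rails, 9 pickets — a fence section. Span 2352 mm holds 9 pickets of 103 mm with 10 equal gaps: ⌊(2352 − 9·103) / 10⌋ = 142 mm.


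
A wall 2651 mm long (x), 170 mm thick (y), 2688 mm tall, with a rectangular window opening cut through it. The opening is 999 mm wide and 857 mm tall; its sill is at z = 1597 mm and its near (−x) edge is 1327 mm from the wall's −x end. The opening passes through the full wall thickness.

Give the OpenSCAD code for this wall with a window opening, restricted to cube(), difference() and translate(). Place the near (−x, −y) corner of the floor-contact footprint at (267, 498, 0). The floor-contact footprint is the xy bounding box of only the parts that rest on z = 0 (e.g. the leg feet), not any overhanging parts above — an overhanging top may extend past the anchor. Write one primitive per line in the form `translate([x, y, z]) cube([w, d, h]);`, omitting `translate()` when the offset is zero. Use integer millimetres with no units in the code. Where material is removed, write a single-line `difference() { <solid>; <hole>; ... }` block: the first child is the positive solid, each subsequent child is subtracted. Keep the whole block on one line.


difference() { translate([267, 498, 0]) cube([2651, 170, 2688]); translate([1594, 498, 1597]) cube([999, 170, 857]); }


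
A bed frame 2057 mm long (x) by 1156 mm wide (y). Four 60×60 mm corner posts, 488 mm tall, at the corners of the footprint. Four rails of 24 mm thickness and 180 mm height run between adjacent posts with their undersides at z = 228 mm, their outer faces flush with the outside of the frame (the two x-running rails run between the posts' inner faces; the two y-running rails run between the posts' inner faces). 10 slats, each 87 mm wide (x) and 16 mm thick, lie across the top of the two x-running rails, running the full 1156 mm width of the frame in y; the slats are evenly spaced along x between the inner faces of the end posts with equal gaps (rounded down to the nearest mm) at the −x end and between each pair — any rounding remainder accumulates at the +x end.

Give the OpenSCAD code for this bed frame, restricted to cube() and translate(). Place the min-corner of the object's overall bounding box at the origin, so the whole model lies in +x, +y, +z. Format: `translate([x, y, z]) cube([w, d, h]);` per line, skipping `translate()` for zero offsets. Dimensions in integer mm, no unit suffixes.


// slat z = rail_z + rail_h = 228 + 180 = 408
// slat gap = ⌊(1937 − 10·87) / 11⌋ = 97
cube([60, 60, 488]);
translate([0, 1096, 0]) cube([60, 60, 488]);
translate([1997, 0, 0]) cube([60, 60, 488]);
translate([1997, 1096, 0]) cube([60, 60, 488]);
translate([60, 0, 228]) cube([1937, 24, 180]);
translate([60, 1132, 228]) cube([1937, 24, 180]);
translate([0, 60, 228]) cube([24, 1036, 180]);
translate([2033, 60, 228]) cube([24, 1036, 180]);
translate([157, 0, 408]) cube([87, 1156, 16]);
translate([341, 0, 408]) cube([87, 1156, 16]);
translate([525, 0, 408]) cube([87, 1156, 16]);
translate([709, 0, 408]) cube([87, 1156, 16]);
translate([893, 0, 408]) cube([87, 1156, 16]);
translate([1077, 0, 408]) cube([87, 1156, 16]);
translate([1261, 0, 408]) cube([87, 1156, 16]);
translate([1445, 0, 408]) cube([87, 1156, 16]);
translate([1629, 0, 408]) cube([87, 1156, 16]);
translate([1813, 0, 408]) cube([87, 1156, 16]);


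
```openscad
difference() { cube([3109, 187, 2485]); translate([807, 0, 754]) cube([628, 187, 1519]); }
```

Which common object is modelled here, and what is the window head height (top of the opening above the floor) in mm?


A wall with a window opening. The window head height is 2273 mm.

A wall with a rectangular opening subtracted — a window. Sill at z = 754, opening 1519 mm tall, so the head is at 754 + 1519 = 2273 mm.


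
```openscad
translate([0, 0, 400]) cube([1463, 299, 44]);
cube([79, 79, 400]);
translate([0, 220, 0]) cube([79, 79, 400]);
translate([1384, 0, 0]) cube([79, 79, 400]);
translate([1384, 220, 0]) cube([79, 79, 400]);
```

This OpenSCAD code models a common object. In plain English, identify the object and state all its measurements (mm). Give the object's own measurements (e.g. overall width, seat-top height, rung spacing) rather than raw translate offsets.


A bench: a 1463×299 mm seat slab, 44 mm thick, top at z = 444 mm, on four 79×79 mm square legs flush with the seat corners and standing on z = 0.


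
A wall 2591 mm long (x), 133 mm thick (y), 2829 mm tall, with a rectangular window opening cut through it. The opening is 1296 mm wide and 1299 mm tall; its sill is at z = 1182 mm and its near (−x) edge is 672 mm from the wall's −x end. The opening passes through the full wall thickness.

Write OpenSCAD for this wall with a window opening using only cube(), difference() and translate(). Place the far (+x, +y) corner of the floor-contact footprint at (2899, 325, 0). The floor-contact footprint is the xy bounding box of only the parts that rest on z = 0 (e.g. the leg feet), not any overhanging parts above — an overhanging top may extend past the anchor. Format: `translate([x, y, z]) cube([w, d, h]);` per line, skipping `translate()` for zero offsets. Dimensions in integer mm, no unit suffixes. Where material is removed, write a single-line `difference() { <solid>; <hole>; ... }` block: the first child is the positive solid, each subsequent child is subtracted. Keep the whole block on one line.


difference() { translate([308, 192, 0]) cube([2591, 133, 2829]); translate([980, 192, 1182]) cube([1296, 133, 1299]); }


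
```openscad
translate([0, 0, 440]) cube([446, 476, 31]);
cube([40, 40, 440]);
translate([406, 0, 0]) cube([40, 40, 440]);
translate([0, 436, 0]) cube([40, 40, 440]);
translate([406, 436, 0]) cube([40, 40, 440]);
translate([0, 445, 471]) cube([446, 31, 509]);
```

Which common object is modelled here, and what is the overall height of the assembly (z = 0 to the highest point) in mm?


A chair. The overall height is 980 mm.

A slab on four corner posts with a tall panel at the back — a chair. The seat slab sits at z = 440 with thickness 31, and the 509 mm backrest starts at the seat top, so the overall height is 440 + 31 + 509 = 980 mm.


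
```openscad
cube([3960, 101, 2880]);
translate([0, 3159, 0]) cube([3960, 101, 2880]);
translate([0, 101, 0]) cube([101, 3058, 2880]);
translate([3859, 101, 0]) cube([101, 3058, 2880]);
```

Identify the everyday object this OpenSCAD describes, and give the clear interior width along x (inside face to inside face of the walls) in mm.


A house (or room) frame. The interior width is 3758 mm.

Four 2880 mm walls enclosing a rectangle with no floor or roof — a room or house frame. Outside width is 3960 mm and wall thickness is 101 mm, so the interior width is 3960 − 2 × 101 = 3758 mm.


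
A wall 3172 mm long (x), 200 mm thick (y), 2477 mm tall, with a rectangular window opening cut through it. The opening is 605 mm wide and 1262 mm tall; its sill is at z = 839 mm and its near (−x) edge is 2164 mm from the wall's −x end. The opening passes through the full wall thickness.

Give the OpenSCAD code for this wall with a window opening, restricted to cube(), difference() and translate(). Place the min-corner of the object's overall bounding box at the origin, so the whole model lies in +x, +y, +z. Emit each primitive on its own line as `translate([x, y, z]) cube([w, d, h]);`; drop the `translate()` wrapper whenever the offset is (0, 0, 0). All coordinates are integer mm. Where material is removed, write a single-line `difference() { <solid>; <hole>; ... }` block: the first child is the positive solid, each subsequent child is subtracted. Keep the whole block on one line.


difference() { cube([3172, 200, 2477]); translate([2164, 0, 839]) cube([605, 200, 1262]); }


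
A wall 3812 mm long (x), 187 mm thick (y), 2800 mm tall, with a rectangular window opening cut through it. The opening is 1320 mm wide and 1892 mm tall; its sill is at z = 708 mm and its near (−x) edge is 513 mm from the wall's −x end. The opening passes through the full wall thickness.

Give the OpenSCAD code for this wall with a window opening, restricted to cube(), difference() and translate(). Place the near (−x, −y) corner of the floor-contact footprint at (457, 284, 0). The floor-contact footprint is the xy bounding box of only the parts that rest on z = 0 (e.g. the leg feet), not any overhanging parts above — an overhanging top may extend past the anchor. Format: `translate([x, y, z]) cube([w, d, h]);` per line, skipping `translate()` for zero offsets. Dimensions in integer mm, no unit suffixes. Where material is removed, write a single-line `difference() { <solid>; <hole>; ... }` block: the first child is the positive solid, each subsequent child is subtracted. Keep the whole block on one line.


difference() { translate([457, 284, 0]) cube([3812, 187, 2800]); translate([970, 284, 708]) cube([1320, 187, 1892]); }
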